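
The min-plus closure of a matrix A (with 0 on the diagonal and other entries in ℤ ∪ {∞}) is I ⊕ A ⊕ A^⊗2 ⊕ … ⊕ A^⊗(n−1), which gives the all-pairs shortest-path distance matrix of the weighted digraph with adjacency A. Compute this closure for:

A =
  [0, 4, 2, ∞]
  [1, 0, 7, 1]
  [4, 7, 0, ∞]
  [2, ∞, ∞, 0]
Closure =
  [0, 4, 2, 5]
  [1, 0, 3, 1]
  [4, 7, 0, 8]
  [2, 6, 4, 0]

This is the Floyd-Warshall all-pairs shortest-path computation. For each intermediate vertex k = 0, 1, …, 3, update dist[i][j] ← min(dist[i][j], dist[i][k] + dist[k][j]). The final matrix gives, for each (i, j), the minimum total weight of any directed path from i to j (possibly empty when i = j).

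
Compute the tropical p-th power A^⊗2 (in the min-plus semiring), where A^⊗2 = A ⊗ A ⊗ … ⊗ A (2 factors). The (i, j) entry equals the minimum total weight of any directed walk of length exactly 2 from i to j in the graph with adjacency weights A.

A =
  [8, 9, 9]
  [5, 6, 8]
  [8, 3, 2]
A^⊗2 =
  [14, 12, 11]
  [11, 11, 10]
  [8, 5, 4]

Each entry (A^⊗2)_ij equals the minimum over all length-2 walks i = v_0 → v_1 → … → v_2 = j of Σ_t A[v_t][v_{t+1}]. For example, for (i, j) = (0, 2) we minimise over 3 possible intermediate vertex sequences; the minimum is 11, attained along the walk 0 → 2 → 2.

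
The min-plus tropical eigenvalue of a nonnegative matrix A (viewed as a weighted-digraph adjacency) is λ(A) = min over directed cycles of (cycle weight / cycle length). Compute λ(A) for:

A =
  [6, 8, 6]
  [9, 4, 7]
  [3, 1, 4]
λ(A) = 4

Enumerate directed cycles and compute their means (weight / length). Sample:
  cycle 0 → 0: weight = 6, length = 1, mean = 6/1 ≈ 6.000
  cycle 1 → 1: weight = 4, length = 1, mean = 4/1 ≈ 4.000
  cycle 2 → 2: weight = 4, length = 1, mean = 4/1 ≈ 4.000
  cycle 0 → 1 → 0: weight = 17, length = 2, mean = 17/2 ≈ 8.500
  cycle 0 → 2 → 0: weight = 9, length = 2, mean = 9/2 ≈ 4.500
  cycle 1 → 0 → 1: weight = 17, length = 2, mean = 17/2 ≈ 8.500
Minimum mean = 4.000, attained e.g. along the cycle 1 → 1 with weight 4 and length 1. So λ(A) = 4/1 = 4.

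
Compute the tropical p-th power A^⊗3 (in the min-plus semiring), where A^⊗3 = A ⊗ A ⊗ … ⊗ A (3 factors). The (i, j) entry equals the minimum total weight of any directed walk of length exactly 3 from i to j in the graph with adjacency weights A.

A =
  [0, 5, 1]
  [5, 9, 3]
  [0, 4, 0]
A^⊗3 =
  [0, 5, 1]
  [3, 7, 3]
  [0, 4, 0]

Each entry (A^⊗3)_ij equals the minimum over all length-3 walks i = v_0 → v_1 → … → v_3 = j of Σ_t A[v_t][v_{t+1}]. For example, for (i, j) = (0, 2) we minimise over 9 possible intermediate vertex sequences; the minimum is 1, attained along the walk 0 → 0 → 0 → 2.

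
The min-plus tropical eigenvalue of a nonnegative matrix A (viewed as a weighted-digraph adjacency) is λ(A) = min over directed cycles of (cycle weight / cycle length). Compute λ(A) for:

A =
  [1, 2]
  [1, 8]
λ(A) = 1

Enumerate directed cycles and compute their means (weight / length). Sample:
  cycle 0 → 0: weight = 1, length = 1, mean = 1/1 ≈ 1.000
  cycle 1 → 1: weight = 8, length = 1, mean = 8/1 ≈ 8.000
  cycle 0 → 1 → 0: weight = 3, length = 2, mean = 3/2 ≈ 1.500
  cycle 1 → 0 → 1: weight = 3, length = 2, mean = 3/2 ≈ 1.500
Minimum mean = 1.000, attained e.g. along the cycle 0 → 0 with weight 1 and length 1. So λ(A) = 1/1 = 1.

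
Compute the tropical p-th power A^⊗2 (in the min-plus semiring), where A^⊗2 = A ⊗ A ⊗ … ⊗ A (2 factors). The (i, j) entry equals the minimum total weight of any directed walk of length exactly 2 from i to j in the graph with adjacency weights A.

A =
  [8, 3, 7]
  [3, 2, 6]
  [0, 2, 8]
A^⊗2 =
  [6, 5, 9]
  [5, 4, 8]
  [5, 3, 7]

Each entry (A^⊗2)_ij equals the minimum over all length-2 walks i = v_0 → v_1 → … → v_2 = j of Σ_t A[v_t][v_{t+1}]. For example, for (i, j) = (0, 2) we minimise over 3 possible intermediate vertex sequences; the minimum is 9, attained along the walk 0 → 1 → 2.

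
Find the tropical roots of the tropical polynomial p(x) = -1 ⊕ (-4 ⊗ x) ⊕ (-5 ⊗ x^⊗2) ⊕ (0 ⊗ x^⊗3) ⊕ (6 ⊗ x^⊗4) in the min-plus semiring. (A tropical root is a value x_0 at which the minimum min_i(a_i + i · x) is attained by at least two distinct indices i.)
Roots: {-6, -5, 1, 3}

Each tropical root is a break point of the lower envelope of the lines y = a_i + i · x (there are 5 lines, with slopes 0, 1, ..., 4). Only the lines that attain the minimum somewhere contribute to roots; other lines are dominated. Here the surviving (envelope) indices are i = 4, i = 3, i = 2, i = 1, i = 0.
Intersections between consecutive envelope lines give the roots: for adjacent envelope indices i < j the intersection is x = (a_i − a_j) / (j − i). Reading off the sorted break points: {-6, -5, 1, 3}.
Verification: at each break x_0, at least two indices attain the minimum of min_i(a_i + i · x_0).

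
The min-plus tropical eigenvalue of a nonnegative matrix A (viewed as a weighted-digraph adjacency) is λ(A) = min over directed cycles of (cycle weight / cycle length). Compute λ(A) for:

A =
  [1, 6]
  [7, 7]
λ(A) = 1

Enumerate directed cycles and compute their means (weight / length). Sample:
  cycle 0 → 0: weight = 1, length = 1, mean = 1/1 ≈ 1.000
  cycle 1 → 1: weight = 7, length = 1, mean = 7/1 ≈ 7.000
  cycle 0 → 1 → 0: weight = 13, length = 2, mean = 13/2 ≈ 6.500
  cycle 1 → 0 → 1: weight = 13, length = 2, mean = 13/2 ≈ 6.500
Minimum mean = 1.000, attained e.g. along the cycle 0 → 0 with weight 1 and length 1. So λ(A) = 1/1 = 1.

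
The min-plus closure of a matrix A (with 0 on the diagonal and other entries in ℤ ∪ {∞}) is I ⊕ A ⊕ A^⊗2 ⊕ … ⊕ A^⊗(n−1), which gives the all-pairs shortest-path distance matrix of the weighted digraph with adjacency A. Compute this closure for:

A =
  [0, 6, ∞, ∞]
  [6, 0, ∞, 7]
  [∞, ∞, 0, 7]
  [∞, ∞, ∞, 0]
Closure =
  [0, 6, ∞, 13]
  [6, 0, ∞, 7]
  [∞, ∞, 0, 7]
  [∞, ∞, ∞, 0]

This is the Floyd-Warshall all-pairs shortest-path computation. For each intermediate vertex k = 0, 1, …, 3, update dist[i][j] ← min(dist[i][j], dist[i][k] + dist[k][j]). The final matrix gives, for each (i, j), the minimum total weight of any directed path from i to j (possibly empty when i = j).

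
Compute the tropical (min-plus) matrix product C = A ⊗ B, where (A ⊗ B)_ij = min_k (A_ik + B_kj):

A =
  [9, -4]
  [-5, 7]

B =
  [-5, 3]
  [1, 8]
A ⊗ B =
  [-3, 4]
  [-10, -2]

Apply the min-plus product entry-by-entry:
  C[0][0] = min over k of (A[0][0] + B[0][0] = 9 + -5 = 4, A[0][1] + B[1][0] = -4 + 1 = -3) = -3 (attained at k = 1)
  C[0][1] = min over k of (A[0][0] + B[0][1] = 9 + 3 = 12, A[0][1] + B[1][1] = -4 + 8 = 4) = 4 (attained at k = 1)
  C[1][0] = min over k of (A[1][0] + B[0][0] = -5 + -5 = -10, A[1][1] + B[1][0] = 7 + 1 = 8) = -10 (attained at k = 0)
  C[1][1] = min over k of (A[1][0] + B[0][1] = -5 + 3 = -2, A[1][1] + B[1][1] = 7 + 8 = 15) = -2 (attained at k = 0)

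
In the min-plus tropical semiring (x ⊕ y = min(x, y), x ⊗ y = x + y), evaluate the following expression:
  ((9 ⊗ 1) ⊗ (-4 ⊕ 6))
((9 ⊗ 1) ⊗ (-4 ⊕ 6)) = 6

Expand innermost to outermost. Recall ⊕ takes the minimum of its arguments and ⊗ takes their sum. Working out the expression ((9 ⊗ 1) ⊗ (-4 ⊕ 6)) gives 6.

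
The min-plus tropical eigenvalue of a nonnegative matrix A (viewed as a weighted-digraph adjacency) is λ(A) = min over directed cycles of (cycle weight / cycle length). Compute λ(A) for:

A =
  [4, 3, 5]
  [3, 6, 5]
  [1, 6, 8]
λ(A) = 3

Enumerate directed cycles and compute their means (weight / length). Sample:
  cycle 0 → 0: weight = 4, length = 1, mean = 4/1 ≈ 4.000
  cycle 1 → 1: weight = 6, length = 1, mean = 6/1 ≈ 6.000
  cycle 2 → 2: weight = 8, length = 1, mean = 8/1 ≈ 8.000
  cycle 0 → 1 → 0: weight = 6, length = 2, mean = 6/2 ≈ 3.000
  cycle 0 → 2 → 0: weight = 6, length = 2, mean = 6/2 ≈ 3.000
  cycle 1 → 0 → 1: weight = 6, length = 2, mean = 6/2 ≈ 3.000
Minimum mean = 3.000, attained e.g. along the cycle 0 → 1 → 0 with weight 6 and length 2. So λ(A) = 6/2 = 3.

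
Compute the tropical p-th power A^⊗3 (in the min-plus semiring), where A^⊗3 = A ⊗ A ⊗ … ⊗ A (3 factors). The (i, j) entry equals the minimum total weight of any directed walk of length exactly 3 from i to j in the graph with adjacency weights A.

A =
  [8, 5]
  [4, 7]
A^⊗3 =
  [16, 14]
  [13, 16]

Each entry (A^⊗3)_ij equals the minimum over all length-3 walks i = v_0 → v_1 → … → v_3 = j of Σ_t A[v_t][v_{t+1}]. For example, for (i, j) = (0, 1) we minimise over 4 possible intermediate vertex sequences; the minimum is 14, attained along the walk 0 → 1 → 0 → 1.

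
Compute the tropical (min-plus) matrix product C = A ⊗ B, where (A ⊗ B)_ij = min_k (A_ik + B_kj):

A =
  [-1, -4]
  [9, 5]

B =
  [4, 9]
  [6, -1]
A ⊗ B =
  [2, -5]
  [11, 4]

Apply the min-plus product entry-by-entry:
  C[0][0] = min over k of (A[0][0] + B[0][0] = -1 + 4 = 3, A[0][1] + B[1][0] = -4 + 6 = 2) = 2 (attained at k = 1)
  C[0][1] = min over k of (A[0][0] + B[0][1] = -1 + 9 = 8, A[0][1] + B[1][1] = -4 + -1 = -5) = -5 (attained at k = 1)
  C[1][0] = min over k of (A[1][0] + B[0][0] = 9 + 4 = 13, A[1][1] + B[1][0] = 5 + 6 = 11) = 11 (attained at k = 1)
  C[1][1] = min over k of (A[1][0] + B[0][1] = 9 + 9 = 18, A[1][1] + B[1][1] = 5 + -1 = 4) = 4 (attained at k = 1)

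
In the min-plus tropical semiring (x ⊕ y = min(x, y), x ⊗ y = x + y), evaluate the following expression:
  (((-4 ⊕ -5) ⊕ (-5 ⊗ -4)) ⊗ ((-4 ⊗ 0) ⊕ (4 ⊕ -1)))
(((-4 ⊕ -5) ⊕ (-5 ⊗ -4)) ⊗ ((-4 ⊗ 0) ⊕ (4 ⊕ -1))) = -13

Expand innermost to outermost. Recall ⊕ takes the minimum of its arguments and ⊗ takes their sum. Working out the expression (((-4 ⊕ -5) ⊕ (-5 ⊗ -4)) ⊗ ((-4 ⊗ 0) ⊕ (4 ⊕ -1))) gives -13.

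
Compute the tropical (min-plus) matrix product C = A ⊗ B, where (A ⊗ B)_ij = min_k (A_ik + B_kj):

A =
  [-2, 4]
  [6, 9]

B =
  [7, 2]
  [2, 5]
A ⊗ B =
  [5, 0]
  [11, 8]

Apply the min-plus product entry-by-entry:
  C[0][0] = min over k of (A[0][0] + B[0][0] = -2 + 7 = 5, A[0][1] + B[1][0] = 4 + 2 = 6) = 5 (attained at k = 0)
  C[0][1] = min over k of (A[0][0] + B[0][1] = -2 + 2 = 0, A[0][1] + B[1][1] = 4 + 5 = 9) = 0 (attained at k = 0)
  C[1][0] = min over k of (A[1][0] + B[0][0] = 6 + 7 = 13, A[1][1] + B[1][0] = 9 + 2 = 11) = 11 (attained at k = 1)
  C[1][1] = min over k of (A[1][0] + B[0][1] = 6 + 2 = 8, A[1][1] + B[1][1] = 9 + 5 = 14) = 8 (attained at k = 0)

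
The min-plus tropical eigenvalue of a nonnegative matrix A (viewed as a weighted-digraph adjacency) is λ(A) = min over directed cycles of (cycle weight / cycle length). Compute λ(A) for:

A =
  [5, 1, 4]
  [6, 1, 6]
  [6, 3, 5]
λ(A) = 1

Enumerate directed cycles and compute their means (weight / length). Sample:
  cycle 0 → 0: weight = 5, length = 1, mean = 5/1 ≈ 5.000
  cycle 1 → 1: weight = 1, length = 1, mean = 1/1 ≈ 1.000
  cycle 2 → 2: weight = 5, length = 1, mean = 5/1 ≈ 5.000
  cycle 0 → 1 → 0: weight = 7, length = 2, mean = 7/2 ≈ 3.500
  cycle 0 → 2 → 0: weight = 10, length = 2, mean = 10/2 ≈ 5.000
  cycle 1 → 0 → 1: weight = 7, length = 2, mean = 7/2 ≈ 3.500
Minimum mean = 1.000, attained e.g. along the cycle 1 → 1 with weight 1 and length 1. So λ(A) = 1/1 = 1.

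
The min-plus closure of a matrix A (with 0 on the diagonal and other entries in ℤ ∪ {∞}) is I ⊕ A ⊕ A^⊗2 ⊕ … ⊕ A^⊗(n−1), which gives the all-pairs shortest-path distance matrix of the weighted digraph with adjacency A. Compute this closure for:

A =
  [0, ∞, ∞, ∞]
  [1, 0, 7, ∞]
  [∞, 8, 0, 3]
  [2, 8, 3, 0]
Closure =
  [0, ∞, ∞, ∞]
  [1, 0, 7, 10]
  [5, 8, 0, 3]
  [2, 8, 3, 0]

This is the Floyd-Warshall all-pairs shortest-path computation. For each intermediate vertex k = 0, 1, …, 3, update dist[i][j] ← min(dist[i][j], dist[i][k] + dist[k][j]). The final matrix gives, for each (i, j), the minimum total weight of any directed path from i to j (possibly empty when i = j).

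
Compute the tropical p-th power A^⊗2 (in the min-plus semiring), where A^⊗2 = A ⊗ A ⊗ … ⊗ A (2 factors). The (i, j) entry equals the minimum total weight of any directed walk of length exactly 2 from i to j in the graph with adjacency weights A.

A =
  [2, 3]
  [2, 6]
A^⊗2 =
  [4, 5]
  [4, 5]

Each entry (A^⊗2)_ij equals the minimum over all length-2 walks i = v_0 → v_1 → … → v_2 = j of Σ_t A[v_t][v_{t+1}]. For example, for (i, j) = (0, 1) we minimise over 2 possible intermediate vertex sequences; the minimum is 5, attained along the walk 0 → 0 → 1.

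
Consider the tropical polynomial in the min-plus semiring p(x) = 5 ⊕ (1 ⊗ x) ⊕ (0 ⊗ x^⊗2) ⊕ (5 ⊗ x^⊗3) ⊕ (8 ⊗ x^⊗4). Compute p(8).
p(8) = 5

A tropical monomial a ⊗ x^⊗i evaluates to a + i · x. Evaluating each term at x = 8:
  Term 0 contributes 5 + 0 · 8 = 5
  Term 1 contributes 1 + 1 · 8 = 9
  Term 2 contributes 0 + 2 · 8 = 16
  Term 3 contributes 5 + 3 · 8 = 29
  Term 4 contributes 8 + 4 · 8 = 40
p(8) = ⊕ of these = min[5, 9, 16, 29, 40] = 5.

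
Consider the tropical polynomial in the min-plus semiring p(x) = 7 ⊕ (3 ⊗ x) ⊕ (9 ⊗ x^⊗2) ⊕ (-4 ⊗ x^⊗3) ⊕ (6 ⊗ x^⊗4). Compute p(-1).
p(-1) = -7

A tropical monomial a ⊗ x^⊗i evaluates to a + i · x. Evaluating each term at x = -1:
  Term 0 contributes 7 + 0 · -1 = 7
  Term 1 contributes 3 + 1 · -1 = 2
  Term 2 contributes 9 + 2 · -1 = 7
  Term 3 contributes -4 + 3 · -1 = -7
  Term 4 contributes 6 + 4 · -1 = 2
p(-1) = ⊕ of these = min[7, 2, 7, -7, 2] = -7.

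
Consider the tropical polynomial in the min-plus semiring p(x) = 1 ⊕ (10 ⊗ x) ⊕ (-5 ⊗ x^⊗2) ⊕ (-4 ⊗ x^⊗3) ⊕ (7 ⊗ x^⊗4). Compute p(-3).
p(-3) = -13

A tropical monomial a ⊗ x^⊗i evaluates to a + i · x. Evaluating each term at x = -3:
  Term 0 contributes 1 + 0 · -3 = 1
  Term 1 contributes 10 + 1 · -3 = 7
  Term 2 contributes -5 + 2 · -3 = -11
  Term 3 contributes -4 + 3 · -3 = -13
  Term 4 contributes 7 + 4 · -3 = -5
p(-3) = ⊕ of these = min[1, 7, -11, -13, -5] = -13.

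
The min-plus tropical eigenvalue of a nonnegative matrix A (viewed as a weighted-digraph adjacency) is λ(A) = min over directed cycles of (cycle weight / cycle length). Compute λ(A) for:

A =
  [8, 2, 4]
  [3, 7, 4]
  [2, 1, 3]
λ(A) = 5/2

Enumerate directed cycles and compute their means (weight / length). Sample:
  cycle 0 → 0: weight = 8, length = 1, mean = 8/1 ≈ 8.000
  cycle 1 → 1: weight = 7, length = 1, mean = 7/1 ≈ 7.000
  cycle 2 → 2: weight = 3, length = 1, mean = 3/1 ≈ 3.000
  cycle 0 → 1 → 0: weight = 5, length = 2, mean = 5/2 ≈ 2.500
  cycle 0 → 2 → 0: weight = 6, length = 2, mean = 6/2 ≈ 3.000
  cycle 1 → 0 → 1: weight = 5, length = 2, mean = 5/2 ≈ 2.500
Minimum mean = 2.500, attained e.g. along the cycle 0 → 1 → 0 with weight 5 and length 2. So λ(A) = 5/2 = 5/2.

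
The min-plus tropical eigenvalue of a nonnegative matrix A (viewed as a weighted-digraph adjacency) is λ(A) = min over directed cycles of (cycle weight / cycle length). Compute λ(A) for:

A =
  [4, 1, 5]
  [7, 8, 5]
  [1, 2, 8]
λ(A) = 7/3

Enumerate directed cycles and compute their means (weight / length). Sample:
  cycle 0 → 0: weight = 4, length = 1, mean = 4/1 ≈ 4.000
  cycle 1 → 1: weight = 8, length = 1, mean = 8/1 ≈ 8.000
  cycle 2 → 2: weight = 8, length = 1, mean = 8/1 ≈ 8.000
  cycle 0 → 1 → 0: weight = 8, length = 2, mean = 8/2 ≈ 4.000
  cycle 0 → 2 → 0: weight = 6, length = 2, mean = 6/2 ≈ 3.000
  cycle 1 → 0 → 1: weight = 8, length = 2, mean = 8/2 ≈ 4.000
Minimum mean = 2.333, attained e.g. along the cycle 0 → 1 → 2 → 0 with weight 7 and length 3. So λ(A) = 7/3 = 7/3.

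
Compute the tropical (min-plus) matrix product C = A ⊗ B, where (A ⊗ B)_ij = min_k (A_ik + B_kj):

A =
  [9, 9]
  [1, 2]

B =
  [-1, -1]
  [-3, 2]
A ⊗ B =
  [6, 8]
  [-1, 0]

Apply the min-plus product entry-by-entry:
  C[0][0] = min over k of (A[0][0] + B[0][0] = 9 + -1 = 8, A[0][1] + B[1][0] = 9 + -3 = 6) = 6 (attained at k = 1)
  C[0][1] = min over k of (A[0][0] + B[0][1] = 9 + -1 = 8, A[0][1] + B[1][1] = 9 + 2 = 11) = 8 (attained at k = 0)
  C[1][0] = min over k of (A[1][0] + B[0][0] = 1 + -1 = 0, A[1][1] + B[1][0] = 2 + -3 = -1) = -1 (attained at k = 1)
  C[1][1] = min over k of (A[1][0] + B[0][1] = 1 + -1 = 0, A[1][1] + B[1][1] = 2 + 2 = 4) = 0 (attained at k = 0)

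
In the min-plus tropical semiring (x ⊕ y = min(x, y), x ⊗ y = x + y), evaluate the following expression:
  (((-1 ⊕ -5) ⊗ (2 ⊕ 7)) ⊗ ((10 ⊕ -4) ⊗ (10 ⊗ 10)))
(((-1 ⊕ -5) ⊗ (2 ⊕ 7)) ⊗ ((10 ⊕ -4) ⊗ (10 ⊗ 10))) = 13

Expand innermost to outermost. Recall ⊕ takes the minimum of its arguments and ⊗ takes their sum. Working out the expression (((-1 ⊕ -5) ⊗ (2 ⊕ 7)) ⊗ ((10 ⊕ -4) ⊗ (10 ⊗ 10))) gives 13.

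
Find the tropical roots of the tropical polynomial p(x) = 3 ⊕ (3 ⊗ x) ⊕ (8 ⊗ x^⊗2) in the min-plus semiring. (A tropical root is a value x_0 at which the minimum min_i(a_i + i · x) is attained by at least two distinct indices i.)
Roots: {-5, 0}

Each tropical root is a break point of the lower envelope of the lines y = a_i + i · x (there are 3 lines, with slopes 0, 1, ..., 2). Only the lines that attain the minimum somewhere contribute to roots; other lines are dominated. Here the surviving (envelope) indices are i = 2, i = 1, i = 0.
Intersections between consecutive envelope lines give the roots: for adjacent envelope indices i < j the intersection is x = (a_i − a_j) / (j − i). Reading off the sorted break points: {-5, 0}.
Verification: at each break x_0, at least two indices attain the minimum of min_i(a_i + i · x_0).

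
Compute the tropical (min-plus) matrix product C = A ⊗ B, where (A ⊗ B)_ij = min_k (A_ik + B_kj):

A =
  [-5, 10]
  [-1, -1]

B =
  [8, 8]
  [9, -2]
A ⊗ B =
  [3, 3]
  [7, -3]

Apply the min-plus product entry-by-entry:
  C[0][0] = min over k of (A[0][0] + B[0][0] = -5 + 8 = 3, A[0][1] + B[1][0] = 10 + 9 = 19) = 3 (attained at k = 0)
  C[0][1] = min over k of (A[0][0] + B[0][1] = -5 + 8 = 3, A[0][1] + B[1][1] = 10 + -2 = 8) = 3 (attained at k = 0)
  C[1][0] = min over k of (A[1][0] + B[0][0] = -1 + 8 = 7, A[1][1] + B[1][0] = -1 + 9 = 8) = 7 (attained at k = 0)
  C[1][1] = min over k of (A[1][0] + B[0][1] = -1 + 8 = 7, A[1][1] + B[1][1] = -1 + -2 = -3) = -3 (attained at k = 1)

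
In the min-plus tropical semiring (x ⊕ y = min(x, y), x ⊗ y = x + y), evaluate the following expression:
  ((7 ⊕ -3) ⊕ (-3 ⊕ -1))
((7 ⊕ -3) ⊕ (-3 ⊕ -1)) = -3

Expand innermost to outermost. Recall ⊕ takes the minimum of its arguments and ⊗ takes their sum. Working out the expression ((7 ⊕ -3) ⊕ (-3 ⊕ -1)) gives -3.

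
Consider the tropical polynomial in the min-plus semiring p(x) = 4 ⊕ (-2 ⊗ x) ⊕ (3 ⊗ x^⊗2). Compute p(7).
p(7) = 4

A tropical monomial a ⊗ x^⊗i evaluates to a + i · x. Evaluating each term at x = 7:
  Term 0 contributes 4 + 0 · 7 = 4
  Term 1 contributes -2 + 1 · 7 = 5
  Term 2 contributes 3 + 2 · 7 = 17
p(7) = ⊕ of these = min[4, 5, 17] = 4.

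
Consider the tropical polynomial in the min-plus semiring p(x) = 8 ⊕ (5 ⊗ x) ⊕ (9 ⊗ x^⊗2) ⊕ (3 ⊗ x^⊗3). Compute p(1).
p(1) = 6

A tropical monomial a ⊗ x^⊗i evaluates to a + i · x. Evaluating each term at x = 1:
  Term 0 contributes 8 + 0 · 1 = 8
  Term 1 contributes 5 + 1 · 1 = 6
  Term 2 contributes 9 + 2 · 1 = 11
  Term 3 contributes 3 + 3 · 1 = 6
p(1) = ⊕ of these = min[8, 6, 11, 6] = 6.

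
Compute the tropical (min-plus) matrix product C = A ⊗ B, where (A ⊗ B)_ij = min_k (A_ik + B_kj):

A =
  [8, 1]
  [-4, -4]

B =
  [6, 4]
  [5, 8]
A ⊗ B =
  [6, 9]
  [1, 0]

Apply the min-plus product entry-by-entry:
  C[0][0] = min over k of (A[0][0] + B[0][0] = 8 + 6 = 14, A[0][1] + B[1][0] = 1 + 5 = 6) = 6 (attained at k = 1)
  C[0][1] = min over k of (A[0][0] + B[0][1] = 8 + 4 = 12, A[0][1] + B[1][1] = 1 + 8 = 9) = 9 (attained at k = 1)
  C[1][0] = min over k of (A[1][0] + B[0][0] = -4 + 6 = 2, A[1][1] + B[1][0] = -4 + 5 = 1) = 1 (attained at k = 1)
  C[1][1] = min over k of (A[1][0] + B[0][1] = -4 + 4 = 0, A[1][1] + B[1][1] = -4 + 8 = 4) = 0 (attained at k = 0)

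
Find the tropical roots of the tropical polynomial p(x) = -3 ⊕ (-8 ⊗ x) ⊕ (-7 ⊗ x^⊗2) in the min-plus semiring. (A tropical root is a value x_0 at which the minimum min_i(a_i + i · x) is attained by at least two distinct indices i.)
Roots: {-1, 5}

Each tropical root is a break point of the lower envelope of the lines y = a_i + i · x (there are 3 lines, with slopes 0, 1, ..., 2). Only the lines that attain the minimum somewhere contribute to roots; other lines are dominated. Here the surviving (envelope) indices are i = 2, i = 1, i = 0.
Intersections between consecutive envelope lines give the roots: for adjacent envelope indices i < j the intersection is x = (a_i − a_j) / (j − i). Reading off the sorted break points: {-1, 5}.
Verification: at each break x_0, at least two indices attain the minimum of min_i(a_i + i · x_0).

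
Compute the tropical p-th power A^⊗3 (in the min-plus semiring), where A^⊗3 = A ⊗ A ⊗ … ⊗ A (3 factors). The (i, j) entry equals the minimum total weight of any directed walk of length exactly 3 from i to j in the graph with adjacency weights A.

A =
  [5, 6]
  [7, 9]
A^⊗3 =
  [15, 16]
  [17, 18]

Each entry (A^⊗3)_ij equals the minimum over all length-3 walks i = v_0 → v_1 → … → v_3 = j of Σ_t A[v_t][v_{t+1}]. For example, for (i, j) = (0, 1) we minimise over 4 possible intermediate vertex sequences; the minimum is 16, attained along the walk 0 → 0 → 0 → 1.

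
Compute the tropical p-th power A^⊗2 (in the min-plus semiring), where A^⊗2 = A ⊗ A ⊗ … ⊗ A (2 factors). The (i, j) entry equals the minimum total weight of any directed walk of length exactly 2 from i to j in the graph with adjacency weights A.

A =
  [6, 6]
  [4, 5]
A^⊗2 =
  [10, 11]
  [9, 10]

Each entry (A^⊗2)_ij equals the minimum over all length-2 walks i = v_0 → v_1 → … → v_2 = j of Σ_t A[v_t][v_{t+1}]. For example, for (i, j) = (0, 1) we minimise over 2 possible intermediate vertex sequences; the minimum is 11, attained along the walk 0 → 1 → 1.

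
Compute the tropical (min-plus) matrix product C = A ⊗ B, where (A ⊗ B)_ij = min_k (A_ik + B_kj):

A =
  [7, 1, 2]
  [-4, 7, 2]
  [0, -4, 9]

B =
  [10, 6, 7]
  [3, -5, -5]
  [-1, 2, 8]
A ⊗ B =
  [1, -4, -4]
  [1, 2, 2]
  [-1, -9, -9]

Apply the min-plus product entry-by-entry:
  C[0][0] = min over k of (A[0][0] + B[0][0] = 7 + 10 = 17, A[0][1] + B[1][0] = 1 + 3 = 4, A[0][2] + B[2][0] = 2 + -1 = 1) = 1 (attained at k = 2)
  C[0][1] = min over k of (A[0][0] + B[0][1] = 7 + 6 = 13, A[0][1] + B[1][1] = 1 + -5 = -4, A[0][2] + B[2][1] = 2 + 2 = 4) = -4 (attained at k = 1)
  C[0][2] = min over k of (A[0][0] + B[0][2] = 7 + 7 = 14, A[0][1] + B[1][2] = 1 + -5 = -4, A[0][2] + B[2][2] = 2 + 8 = 10) = -4 (attained at k = 1)
  C[1][0] = min over k of (A[1][0] + B[0][0] = -4 + 10 = 6, A[1][1] + B[1][0] = 7 + 3 = 10, A[1][2] + B[2][0] = 2 + -1 = 1) = 1 (attained at k = 2)
  C[1][1] = min over k of (A[1][0] + B[0][1] = -4 + 6 = 2, A[1][1] + B[1][1] = 7 + -5 = 2, A[1][2] + B[2][1] = 2 + 2 = 4) = 2 (attained at k = 0)
  C[1][2] = min over k of (A[1][0] + B[0][2] = -4 + 7 = 3, A[1][1] + B[1][2] = 7 + -5 = 2, A[1][2] + B[2][2] = 2 + 8 = 10) = 2 (attained at k = 1)
  C[2][0] = min over k of (A[2][0] + B[0][0] = 0 + 10 = 10, A[2][1] + B[1][0] = -4 + 3 = -1, A[2][2] + B[2][0] = 9 + -1 = 8) = -1 (attained at k = 1)
  C[2][1] = min over k of (A[2][0] + B[0][1] = 0 + 6 = 6, A[2][1] + B[1][1] = -4 + -5 = -9, A[2][2] + B[2][1] = 9 + 2 = 11) = -9 (attained at k = 1)
  C[2][2] = min over k of (A[2][0] + B[0][2] = 0 + 7 = 7, A[2][1] + B[1][2] = -4 + -5 = -9, A[2][2] + B[2][2] = 9 + 8 = 17) = -9 (attained at k = 1)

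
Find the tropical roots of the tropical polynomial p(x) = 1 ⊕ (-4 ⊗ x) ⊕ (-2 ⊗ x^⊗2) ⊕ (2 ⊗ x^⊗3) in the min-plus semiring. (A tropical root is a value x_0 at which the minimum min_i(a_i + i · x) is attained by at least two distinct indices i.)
Roots: {-4, -2, 5}

Each tropical root is a break point of the lower envelope of the lines y = a_i + i · x (there are 4 lines, with slopes 0, 1, ..., 3). Only the lines that attain the minimum somewhere contribute to roots; other lines are dominated. Here the surviving (envelope) indices are i = 3, i = 2, i = 1, i = 0.
Intersections between consecutive envelope lines give the roots: for adjacent envelope indices i < j the intersection is x = (a_i − a_j) / (j − i). Reading off the sorted break points: {-4, -2, 5}.
Verification: at each break x_0, at least two indices attain the minimum of min_i(a_i + i · x_0).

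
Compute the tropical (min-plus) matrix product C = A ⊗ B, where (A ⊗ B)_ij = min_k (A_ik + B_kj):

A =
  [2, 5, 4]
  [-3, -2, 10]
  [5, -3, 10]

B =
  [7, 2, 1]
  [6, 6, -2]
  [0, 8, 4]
A ⊗ B =
  [4, 4, 3]
  [4, -1, -4]
  [3, 3, -5]

Apply the min-plus product entry-by-entry:
  C[0][0] = min over k of (A[0][0] + B[0][0] = 2 + 7 = 9, A[0][1] + B[1][0] = 5 + 6 = 11, A[0][2] + B[2][0] = 4 + 0 = 4) = 4 (attained at k = 2)
  C[0][1] = min over k of (A[0][0] + B[0][1] = 2 + 2 = 4, A[0][1] + B[1][1] = 5 + 6 = 11, A[0][2] + B[2][1] = 4 + 8 = 12) = 4 (attained at k = 0)
  C[0][2] = min over k of (A[0][0] + B[0][2] = 2 + 1 = 3, A[0][1] + B[1][2] = 5 + -2 = 3, A[0][2] + B[2][2] = 4 + 4 = 8) = 3 (attained at k = 0)
  C[1][0] = min over k of (A[1][0] + B[0][0] = -3 + 7 = 4, A[1][1] + B[1][0] = -2 + 6 = 4, A[1][2] + B[2][0] = 10 + 0 = 10) = 4 (attained at k = 0)
  C[1][1] = min over k of (A[1][0] + B[0][1] = -3 + 2 = -1, A[1][1] + B[1][1] = -2 + 6 = 4, A[1][2] + B[2][1] = 10 + 8 = 18) = -1 (attained at k = 0)
  C[1][2] = min over k of (A[1][0] + B[0][2] = -3 + 1 = -2, A[1][1] + B[1][2] = -2 + -2 = -4, A[1][2] + B[2][2] = 10 + 4 = 14) = -4 (attained at k = 1)
  C[2][0] = min over k of (A[2][0] + B[0][0] = 5 + 7 = 12, A[2][1] + B[1][0] = -3 + 6 = 3, A[2][2] + B[2][0] = 10 + 0 = 10) = 3 (attained at k = 1)
  C[2][1] = min over k of (A[2][0] + B[0][1] = 5 + 2 = 7, A[2][1] + B[1][1] = -3 + 6 = 3, A[2][2] + B[2][1] = 10 + 8 = 18) = 3 (attained at k = 1)
  C[2][2] = min over k of (A[2][0] + B[0][2] = 5 + 1 = 6, A[2][1] + B[1][2] = -3 + -2 = -5, A[2][2] + B[2][2] = 10 + 4 = 14) = -5 (attained at k = 1)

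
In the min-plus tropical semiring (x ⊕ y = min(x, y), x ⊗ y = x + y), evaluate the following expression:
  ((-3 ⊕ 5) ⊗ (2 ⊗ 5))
((-3 ⊕ 5) ⊗ (2 ⊗ 5)) = 4

Expand innermost to outermost. Recall ⊕ takes the minimum of its arguments and ⊗ takes their sum. Working out the expression ((-3 ⊕ 5) ⊗ (2 ⊗ 5)) gives 4.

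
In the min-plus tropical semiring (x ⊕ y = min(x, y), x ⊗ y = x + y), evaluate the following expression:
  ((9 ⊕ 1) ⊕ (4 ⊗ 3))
((9 ⊕ 1) ⊕ (4 ⊗ 3)) = 1

Expand innermost to outermost. Recall ⊕ takes the minimum of its arguments and ⊗ takes their sum. Working out the expression ((9 ⊕ 1) ⊕ (4 ⊗ 3)) gives 1.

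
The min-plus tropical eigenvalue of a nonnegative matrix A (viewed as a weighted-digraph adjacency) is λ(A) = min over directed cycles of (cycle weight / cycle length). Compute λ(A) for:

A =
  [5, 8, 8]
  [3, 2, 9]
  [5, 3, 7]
λ(A) = 2

Enumerate directed cycles and compute their means (weight / length). Sample:
  cycle 0 → 0: weight = 5, length = 1, mean = 5/1 ≈ 5.000
  cycle 1 → 1: weight = 2, length = 1, mean = 2/1 ≈ 2.000
  cycle 2 → 2: weight = 7, length = 1, mean = 7/1 ≈ 7.000
  cycle 0 → 1 → 0: weight = 11, length = 2, mean = 11/2 ≈ 5.500
  cycle 0 → 2 → 0: weight = 13, length = 2, mean = 13/2 ≈ 6.500
  cycle 1 → 0 → 1: weight = 11, length = 2, mean = 11/2 ≈ 5.500
Minimum mean = 2.000, attained e.g. along the cycle 1 → 1 with weight 2 and length 1. So λ(A) = 2/1 = 2.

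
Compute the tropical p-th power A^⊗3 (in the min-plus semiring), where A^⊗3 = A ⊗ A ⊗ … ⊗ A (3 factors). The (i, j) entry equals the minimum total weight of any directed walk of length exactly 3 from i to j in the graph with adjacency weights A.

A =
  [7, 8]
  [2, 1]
A^⊗3 =
  [11, 10]
  [4, 3]

Each entry (A^⊗3)_ij equals the minimum over all length-3 walks i = v_0 → v_1 → … → v_3 = j of Σ_t A[v_t][v_{t+1}]. For example, for (i, j) = (0, 1) we minimise over 4 possible intermediate vertex sequences; the minimum is 10, attained along the walk 0 → 1 → 1 → 1.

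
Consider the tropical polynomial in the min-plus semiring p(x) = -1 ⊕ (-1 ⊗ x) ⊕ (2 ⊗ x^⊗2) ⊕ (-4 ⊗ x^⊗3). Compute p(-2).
p(-2) = -10

A tropical monomial a ⊗ x^⊗i evaluates to a + i · x. Evaluating each term at x = -2:
  Term 0 contributes -1 + 0 · -2 = -1
  Term 1 contributes -1 + 1 · -2 = -3
  Term 2 contributes 2 + 2 · -2 = -2
  Term 3 contributes -4 + 3 · -2 = -10
p(-2) = ⊕ of these = min[-1, -3, -2, -10] = -10.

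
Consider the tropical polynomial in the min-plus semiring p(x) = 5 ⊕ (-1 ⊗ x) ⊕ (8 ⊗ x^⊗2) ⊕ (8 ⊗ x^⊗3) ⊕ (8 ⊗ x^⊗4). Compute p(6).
p(6) = 5

A tropical monomial a ⊗ x^⊗i evaluates to a + i · x. Evaluating each term at x = 6:
  Term 0 contributes 5 + 0 · 6 = 5
  Term 1 contributes -1 + 1 · 6 = 5
  Term 2 contributes 8 + 2 · 6 = 20
  Term 3 contributes 8 + 3 · 6 = 26
  Term 4 contributes 8 + 4 · 6 = 32
p(6) = ⊕ of these = min[5, 5, 20, 26, 32] = 5.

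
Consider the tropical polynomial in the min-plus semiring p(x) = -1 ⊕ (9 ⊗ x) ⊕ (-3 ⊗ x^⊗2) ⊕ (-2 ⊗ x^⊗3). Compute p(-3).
p(-3) = -11

A tropical monomial a ⊗ x^⊗i evaluates to a + i · x. Evaluating each term at x = -3:
  Term 0 contributes -1 + 0 · -3 = -1
  Term 1 contributes 9 + 1 · -3 = 6
  Term 2 contributes -3 + 2 · -3 = -9
  Term 3 contributes -2 + 3 · -3 = -11
p(-3) = ⊕ of these = min[-1, 6, -9, -11] = -11.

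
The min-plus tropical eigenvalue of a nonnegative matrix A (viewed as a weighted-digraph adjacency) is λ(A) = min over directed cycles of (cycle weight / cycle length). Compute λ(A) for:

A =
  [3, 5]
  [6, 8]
λ(A) = 3

Enumerate directed cycles and compute their means (weight / length). Sample:
  cycle 0 → 0: weight = 3, length = 1, mean = 3/1 ≈ 3.000
  cycle 1 → 1: weight = 8, length = 1, mean = 8/1 ≈ 8.000
  cycle 0 → 1 → 0: weight = 11, length = 2, mean = 11/2 ≈ 5.500
  cycle 1 → 0 → 1: weight = 11, length = 2, mean = 11/2 ≈ 5.500
Minimum mean = 3.000, attained e.g. along the cycle 0 → 0 with weight 3 and length 1. So λ(A) = 3/1 = 3.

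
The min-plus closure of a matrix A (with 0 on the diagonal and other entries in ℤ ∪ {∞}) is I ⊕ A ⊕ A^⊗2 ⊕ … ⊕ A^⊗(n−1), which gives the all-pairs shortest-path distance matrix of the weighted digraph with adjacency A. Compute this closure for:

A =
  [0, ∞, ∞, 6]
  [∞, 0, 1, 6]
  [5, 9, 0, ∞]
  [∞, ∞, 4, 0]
Closure =
  [0, 19, 10, 6]
  [6, 0, 1, 6]
  [5, 9, 0, 11]
  [9, 13, 4, 0]

This is the Floyd-Warshall all-pairs shortest-path computation. For each intermediate vertex k = 0, 1, …, 3, update dist[i][j] ← min(dist[i][j], dist[i][k] + dist[k][j]). The final matrix gives, for each (i, j), the minimum total weight of any directed path from i to j (possibly empty when i = j).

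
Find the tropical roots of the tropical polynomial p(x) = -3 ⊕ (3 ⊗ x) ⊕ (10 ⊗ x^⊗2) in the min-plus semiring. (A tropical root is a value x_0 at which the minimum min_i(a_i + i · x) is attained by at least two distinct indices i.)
Roots: {-7, -6}

Each tropical root is a break point of the lower envelope of the lines y = a_i + i · x (there are 3 lines, with slopes 0, 1, ..., 2). Only the lines that attain the minimum somewhere contribute to roots; other lines are dominated. Here the surviving (envelope) indices are i = 2, i = 1, i = 0.
Intersections between consecutive envelope lines give the roots: for adjacent envelope indices i < j the intersection is x = (a_i − a_j) / (j − i). Reading off the sorted break points: {-7, -6}.
Verification: at each break x_0, at least two indices attain the minimum of min_i(a_i + i · x_0).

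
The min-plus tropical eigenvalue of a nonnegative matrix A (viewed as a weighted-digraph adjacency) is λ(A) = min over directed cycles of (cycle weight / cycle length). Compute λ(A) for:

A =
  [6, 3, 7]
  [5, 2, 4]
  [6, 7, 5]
λ(A) = 2

Enumerate directed cycles and compute their means (weight / length). Sample:
  cycle 0 → 0: weight = 6, length = 1, mean = 6/1 ≈ 6.000
  cycle 1 → 1: weight = 2, length = 1, mean = 2/1 ≈ 2.000
  cycle 2 → 2: weight = 5, length = 1, mean = 5/1 ≈ 5.000
  cycle 0 → 1 → 0: weight = 8, length = 2, mean = 8/2 ≈ 4.000
  cycle 0 → 2 → 0: weight = 13, length = 2, mean = 13/2 ≈ 6.500
  cycle 1 → 0 → 1: weight = 8, length = 2, mean = 8/2 ≈ 4.000
Minimum mean = 2.000, attained e.g. along the cycle 1 → 1 with weight 2 and length 1. So λ(A) = 2/1 = 2.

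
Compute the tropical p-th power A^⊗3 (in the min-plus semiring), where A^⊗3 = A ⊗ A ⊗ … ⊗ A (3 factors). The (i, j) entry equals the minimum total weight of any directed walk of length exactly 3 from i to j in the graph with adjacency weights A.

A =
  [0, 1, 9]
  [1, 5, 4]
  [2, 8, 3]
A^⊗3 =
  [0, 1, 5]
  [1, 2, 6]
  [2, 3, 7]

Each entry (A^⊗3)_ij equals the minimum over all length-3 walks i = v_0 → v_1 → … → v_3 = j of Σ_t A[v_t][v_{t+1}]. For example, for (i, j) = (0, 2) we minimise over 9 possible intermediate vertex sequences; the minimum is 5, attained along the walk 0 → 0 → 1 → 2.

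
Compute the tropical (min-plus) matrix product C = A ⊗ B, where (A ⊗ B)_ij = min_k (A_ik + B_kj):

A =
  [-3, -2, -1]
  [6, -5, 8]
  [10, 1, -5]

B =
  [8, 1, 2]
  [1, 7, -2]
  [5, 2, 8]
A ⊗ B =
  [-1, -2, -4]
  [-4, 2, -7]
  [0, -3, -1]

Apply the min-plus product entry-by-entry:
  C[0][0] = min over k of (A[0][0] + B[0][0] = -3 + 8 = 5, A[0][1] + B[1][0] = -2 + 1 = -1, A[0][2] + B[2][0] = -1 + 5 = 4) = -1 (attained at k = 1)
  C[0][1] = min over k of (A[0][0] + B[0][1] = -3 + 1 = -2, A[0][1] + B[1][1] = -2 + 7 = 5, A[0][2] + B[2][1] = -1 + 2 = 1) = -2 (attained at k = 0)
  C[0][2] = min over k of (A[0][0] + B[0][2] = -3 + 2 = -1, A[0][1] + B[1][2] = -2 + -2 = -4, A[0][2] + B[2][2] = -1 + 8 = 7) = -4 (attained at k = 1)
  C[1][0] = min over k of (A[1][0] + B[0][0] = 6 + 8 = 14, A[1][1] + B[1][0] = -5 + 1 = -4, A[1][2] + B[2][0] = 8 + 5 = 13) = -4 (attained at k = 1)
  C[1][1] = min over k of (A[1][0] + B[0][1] = 6 + 1 = 7, A[1][1] + B[1][1] = -5 + 7 = 2, A[1][2] + B[2][1] = 8 + 2 = 10) = 2 (attained at k = 1)
  C[1][2] = min over k of (A[1][0] + B[0][2] = 6 + 2 = 8, A[1][1] + B[1][2] = -5 + -2 = -7, A[1][2] + B[2][2] = 8 + 8 = 16) = -7 (attained at k = 1)
  C[2][0] = min over k of (A[2][0] + B[0][0] = 10 + 8 = 18, A[2][1] + B[1][0] = 1 + 1 = 2, A[2][2] + B[2][0] = -5 + 5 = 0) = 0 (attained at k = 2)
  C[2][1] = min over k of (A[2][0] + B[0][1] = 10 + 1 = 11, A[2][1] + B[1][1] = 1 + 7 = 8, A[2][2] + B[2][1] = -5 + 2 = -3) = -3 (attained at k = 2)
  C[2][2] = min over k of (A[2][0] + B[0][2] = 10 + 2 = 12, A[2][1] + B[1][2] = 1 + -2 = -1, A[2][2] + B[2][2] = -5 + 8 = 3) = -1 (attained at k = 1)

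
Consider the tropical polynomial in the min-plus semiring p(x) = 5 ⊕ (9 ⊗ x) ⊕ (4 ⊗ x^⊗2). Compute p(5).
p(5) = 5

A tropical monomial a ⊗ x^⊗i evaluates to a + i · x. Evaluating each term at x = 5:
  Term 0 contributes 5 + 0 · 5 = 5
  Term 1 contributes 9 + 1 · 5 = 14
  Term 2 contributes 4 + 2 · 5 = 14
p(5) = ⊕ of these = min[5, 14, 14] = 5.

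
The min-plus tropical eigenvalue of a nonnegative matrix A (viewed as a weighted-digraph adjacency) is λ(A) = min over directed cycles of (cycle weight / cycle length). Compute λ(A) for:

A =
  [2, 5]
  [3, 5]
λ(A) = 2

Enumerate directed cycles and compute their means (weight / length). Sample:
  cycle 0 → 0: weight = 2, length = 1, mean = 2/1 ≈ 2.000
  cycle 1 → 1: weight = 5, length = 1, mean = 5/1 ≈ 5.000
  cycle 0 → 1 → 0: weight = 8, length = 2, mean = 8/2 ≈ 4.000
  cycle 1 → 0 → 1: weight = 8, length = 2, mean = 8/2 ≈ 4.000
Minimum mean = 2.000, attained e.g. along the cycle 0 → 0 with weight 2 and length 1. So λ(A) = 2/1 = 2.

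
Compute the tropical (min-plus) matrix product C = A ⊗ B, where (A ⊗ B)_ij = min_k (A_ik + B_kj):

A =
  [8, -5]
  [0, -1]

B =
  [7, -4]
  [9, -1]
A ⊗ B =
  [4, -6]
  [7, -4]

Apply the min-plus product entry-by-entry:
  C[0][0] = min over k of (A[0][0] + B[0][0] = 8 + 7 = 15, A[0][1] + B[1][0] = -5 + 9 = 4) = 4 (attained at k = 1)
  C[0][1] = min over k of (A[0][0] + B[0][1] = 8 + -4 = 4, A[0][1] + B[1][1] = -5 + -1 = -6) = -6 (attained at k = 1)
  C[1][0] = min over k of (A[1][0] + B[0][0] = 0 + 7 = 7, A[1][1] + B[1][0] = -1 + 9 = 8) = 7 (attained at k = 0)
  C[1][1] = min over k of (A[1][0] + B[0][1] = 0 + -4 = -4, A[1][1] + B[1][1] = -1 + -1 = -2) = -4 (attained at k = 0)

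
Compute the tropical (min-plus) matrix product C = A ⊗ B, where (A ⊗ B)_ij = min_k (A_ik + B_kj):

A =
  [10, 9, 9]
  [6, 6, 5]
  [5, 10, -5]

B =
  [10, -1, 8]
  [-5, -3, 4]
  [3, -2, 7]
A ⊗ B =
  [4, 6, 13]
  [1, 3, 10]
  [-2, -7, 2]

Apply the min-plus product entry-by-entry:
  C[0][0] = min over k of (A[0][0] + B[0][0] = 10 + 10 = 20, A[0][1] + B[1][0] = 9 + -5 = 4, A[0][2] + B[2][0] = 9 + 3 = 12) = 4 (attained at k = 1)
  C[0][1] = min over k of (A[0][0] + B[0][1] = 10 + -1 = 9, A[0][1] + B[1][1] = 9 + -3 = 6, A[0][2] + B[2][1] = 9 + -2 = 7) = 6 (attained at k = 1)
  C[0][2] = min over k of (A[0][0] + B[0][2] = 10 + 8 = 18, A[0][1] + B[1][2] = 9 + 4 = 13, A[0][2] + B[2][2] = 9 + 7 = 16) = 13 (attained at k = 1)
  C[1][0] = min over k of (A[1][0] + B[0][0] = 6 + 10 = 16, A[1][1] + B[1][0] = 6 + -5 = 1, A[1][2] + B[2][0] = 5 + 3 = 8) = 1 (attained at k = 1)
  C[1][1] = min over k of (A[1][0] + B[0][1] = 6 + -1 = 5, A[1][1] + B[1][1] = 6 + -3 = 3, A[1][2] + B[2][1] = 5 + -2 = 3) = 3 (attained at k = 1)
  C[1][2] = min over k of (A[1][0] + B[0][2] = 6 + 8 = 14, A[1][1] + B[1][2] = 6 + 4 = 10, A[1][2] + B[2][2] = 5 + 7 = 12) = 10 (attained at k = 1)
  C[2][0] = min over k of (A[2][0] + B[0][0] = 5 + 10 = 15, A[2][1] + B[1][0] = 10 + -5 = 5, A[2][2] + B[2][0] = -5 + 3 = -2) = -2 (attained at k = 2)
  C[2][1] = min over k of (A[2][0] + B[0][1] = 5 + -1 = 4, A[2][1] + B[1][1] = 10 + -3 = 7, A[2][2] + B[2][1] = -5 + -2 = -7) = -7 (attained at k = 2)
  C[2][2] = min over k of (A[2][0] + B[0][2] = 5 + 8 = 13, A[2][1] + B[1][2] = 10 + 4 = 14, A[2][2] + B[2][2] = -5 + 7 = 2) = 2 (attained at k = 2)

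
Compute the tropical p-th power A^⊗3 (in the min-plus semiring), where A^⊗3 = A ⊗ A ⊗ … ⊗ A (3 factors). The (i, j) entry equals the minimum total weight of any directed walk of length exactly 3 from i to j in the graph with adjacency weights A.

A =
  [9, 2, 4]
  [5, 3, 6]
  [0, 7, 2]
A^⊗3 =
  [6, 6, 8]
  [8, 8, 10]
  [4, 4, 6]

Each entry (A^⊗3)_ij equals the minimum over all length-3 walks i = v_0 → v_1 → … → v_3 = j of Σ_t A[v_t][v_{t+1}]. For example, for (i, j) = (0, 2) we minimise over 9 possible intermediate vertex sequences; the minimum is 8, attained along the walk 0 → 2 → 0 → 2.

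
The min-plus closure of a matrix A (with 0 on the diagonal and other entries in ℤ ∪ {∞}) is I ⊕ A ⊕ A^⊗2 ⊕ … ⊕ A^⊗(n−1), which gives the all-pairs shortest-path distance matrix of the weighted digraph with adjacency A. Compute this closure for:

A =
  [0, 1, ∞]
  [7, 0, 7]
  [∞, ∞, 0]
Closure =
  [0, 1, 8]
  [7, 0, 7]
  [∞, ∞, 0]

This is the Floyd-Warshall all-pairs shortest-path computation. For each intermediate vertex k = 0, 1, …, 2, update dist[i][j] ← min(dist[i][j], dist[i][k] + dist[k][j]). The final matrix gives, for each (i, j), the minimum total weight of any directed path from i to j (possibly empty when i = j).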